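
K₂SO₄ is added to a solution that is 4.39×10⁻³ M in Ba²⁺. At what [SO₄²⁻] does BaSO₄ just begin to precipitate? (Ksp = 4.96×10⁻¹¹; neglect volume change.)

The threshold for precipitation is Q = Ksp.
BaSO₄(s) ⇌ Ba²⁺(aq) + SO₄²⁻(aq)
Ksp = [Ba²⁺][SO₄²⁻] = [SO₄²⁻](4.39×10⁻³)
[SO₄²⁻] = 4.96×10⁻¹¹ / (4.39×10⁻³) = 1.13×10⁻⁸
[SO₄²⁻] = 1.13×10⁻⁸ M

1.13×10⁻⁸ M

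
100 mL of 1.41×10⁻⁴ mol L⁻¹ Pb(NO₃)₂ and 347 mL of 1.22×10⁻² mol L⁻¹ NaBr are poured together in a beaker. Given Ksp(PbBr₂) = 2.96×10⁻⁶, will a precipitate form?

No

Total volume after mixing = 100 + 347 = 447 mL.
[Pb²⁺] = (1.41×10⁻⁴)(100)/447 = 3.15×10⁻⁵ mol L⁻¹
[Br⁻] = (1.22×10⁻²)(347)/447 = 9.47×10⁻³ mol L⁻¹
Q = [Pb²⁺][Br⁻]^2 = 2.83×10⁻⁹
Since Q (2.83×10⁻⁹) is less than Ksp (2.96×10⁻⁶), no PbBr₂ precipitates.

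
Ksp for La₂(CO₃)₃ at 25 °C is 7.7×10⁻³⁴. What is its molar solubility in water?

La₂(CO₃)₃(s) ⇌ 2 La³⁺(aq) + 3 CO₃²⁻(aq)
Call the molar solubility s, so that [La³⁺] = 2s and [CO₃²⁻] = 3s.
Ksp = [La³⁺]^2[CO₃²⁻]^3 = (2s)^2 · (3s)^3 = 108s^5
108s^5 = 7.7×10⁻³⁴  ⇒  s^5 = 7.1×10⁻³⁶
s = 9.3×10⁻⁸ M

9.3×10⁻⁸ M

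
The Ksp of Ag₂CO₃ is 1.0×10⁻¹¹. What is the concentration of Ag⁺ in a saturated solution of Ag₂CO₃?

2.7×10⁻⁴ M

Ag₂CO₃(s) ⇌ 2 Ag⁺(aq) + CO₃²⁻(aq)
Call the molar solubility s, so that [Ag⁺] = 2s and [CO₃²⁻] = s.
Ksp = [Ag⁺]^2[CO₃²⁻] = (2s)^2 · s = 4s^3 = 1.0×10⁻¹¹
s = 1.4×10⁻⁴ M
[Ag⁺] = 2s = 2.7×10⁻⁴ M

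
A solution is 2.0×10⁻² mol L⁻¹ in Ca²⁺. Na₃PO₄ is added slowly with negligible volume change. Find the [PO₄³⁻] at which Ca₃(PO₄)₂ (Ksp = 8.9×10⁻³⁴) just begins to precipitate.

1.1×10⁻¹⁴ M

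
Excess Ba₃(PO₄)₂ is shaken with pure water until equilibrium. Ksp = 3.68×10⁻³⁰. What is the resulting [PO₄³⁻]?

1.02×10⁻⁶ M

Ba₃(PO₄)₂(s) ⇌ 3 Ba²⁺(aq) + 2 PO₄³⁻(aq)
Let s be the molar solubility. Then [Ba²⁺] = 3s and [PO₄³⁻] = 2s.
Ksp = [Ba²⁺]^3[PO₄³⁻]^2 = (3s)^3 · (2s)^2 = 108s^5 = 3.68×10⁻³⁰
s = 5.09×10⁻⁷ mol/L
[PO₄³⁻] = 2s = 1.02×10⁻⁶ mol/L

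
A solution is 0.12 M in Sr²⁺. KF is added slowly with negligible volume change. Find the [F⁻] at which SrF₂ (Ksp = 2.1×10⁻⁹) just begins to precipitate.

1.3×10⁻⁴ M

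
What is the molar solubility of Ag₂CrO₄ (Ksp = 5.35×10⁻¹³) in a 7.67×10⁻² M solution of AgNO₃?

9.09×10⁻¹¹ M

Ag₂CrO₄(s) ⇌ 2 Ag⁺(aq) + CrO₄²⁻(aq)
With Ag⁺ already at 7.67×10⁻² M and s small, take [Ag⁺] ≈ 7.67×10⁻² M and [CrO₄²⁻] = s.
Ksp = [Ag⁺]^2[CrO₄²⁻] = (7.67×10⁻²)^2s
s = 5.35×10⁻¹³ / (7.67×10⁻²)^2 = 9.09×10⁻¹¹
s = 9.09×10⁻¹¹ M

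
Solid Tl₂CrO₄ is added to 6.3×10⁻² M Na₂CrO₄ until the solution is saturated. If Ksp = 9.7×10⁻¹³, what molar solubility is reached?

2.0×10⁻⁶ M

Tl₂CrO₄(s) ⇌ 2 Tl⁺(aq) + CrO₄²⁻(aq)
CrO₄²⁻ is already present at 6.3×10⁻² M. If s mol/L of Tl₂CrO₄ dissolves, [Tl⁺] = 2s while [CrO₄²⁻] ≈ 6.3×10⁻² M.
Ksp = [Tl⁺]^2[CrO₄²⁻] = (2s)^2(6.3×10⁻²)
(2s)^2 = 9.7×10⁻¹³ / (6.3×10⁻²) = 1.5×10⁻¹¹
s = 2.0×10⁻⁶ M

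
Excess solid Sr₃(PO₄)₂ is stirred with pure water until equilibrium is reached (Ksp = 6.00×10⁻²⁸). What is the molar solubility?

Sr₃(PO₄)₂(s) ⇌ 3 Sr²⁺(aq) + 2 PO₄³⁻(aq)
Let s be the molar solubility. Then [Sr²⁺] = 3s and [PO₄³⁻] = 2s.
Ksp = [Sr²⁺]^3[PO₄³⁻]^2 = (3s)^3 · (2s)^2 = 108s^5
108s^5 = 6.00×10⁻²⁸  ⇒  s^5 = 5.56×10⁻³⁰
Taking the 5th root, s = 1.41×10⁻⁶ mol L⁻¹.

1.41×10⁻⁶ M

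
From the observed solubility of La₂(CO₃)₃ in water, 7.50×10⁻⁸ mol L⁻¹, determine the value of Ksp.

La₂(CO₃)₃(s) ⇌ 2 La³⁺(aq) + 3 CO₃²⁻(aq)
If s mol/L of La₂(CO₃)₃ dissolves, [La³⁺] = 2s and [CO₃²⁻] = 3s.
Ksp = [La³⁺]^2[CO₃²⁻]^3 = (2s)^2 · (3s)^3 = 108s^5
Ksp = 108 × (7.50×10⁻⁸)^5 = 2.56×10⁻³⁴

Ksp = 2.56×10⁻³⁴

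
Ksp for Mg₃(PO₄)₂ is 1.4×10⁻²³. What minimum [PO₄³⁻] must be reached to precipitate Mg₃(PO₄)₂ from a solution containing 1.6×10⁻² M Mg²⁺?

1.8×10⁻⁹ M

The threshold for precipitation is Q = Ksp.
Mg₃(PO₄)₂(s) ⇌ 3 Mg²⁺(aq) + 2 PO₄³⁻(aq)
Ksp = [Mg²⁺]^3[PO₄³⁻]^2 = [PO₄³⁻]^2(1.6×10⁻²)^3
[PO₄³⁻]^2 = 1.4×10⁻²³ / (1.6×10⁻²)^3 = 3.4×10⁻¹⁸
[PO₄³⁻] = 1.8×10⁻⁹ M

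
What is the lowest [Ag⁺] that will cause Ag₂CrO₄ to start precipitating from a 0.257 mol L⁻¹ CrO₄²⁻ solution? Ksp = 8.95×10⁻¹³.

1.87×10⁻⁶ M

A salt starts to precipitate once the ion product Q reaches its Ksp.
Ag₂CrO₄(s) ⇌ 2 Ag⁺(aq) + CrO₄²⁻(aq)
Ksp = [Ag⁺]^2[CrO₄²⁻] = [Ag⁺]^2(0.257)
[Ag⁺]^2 = 8.95×10⁻¹³ / (0.257) = 3.48×10⁻¹²
[Ag⁺] = 1.87×10⁻⁶ mol L⁻¹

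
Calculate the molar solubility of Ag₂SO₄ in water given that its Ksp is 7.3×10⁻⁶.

1.2×10⁻² M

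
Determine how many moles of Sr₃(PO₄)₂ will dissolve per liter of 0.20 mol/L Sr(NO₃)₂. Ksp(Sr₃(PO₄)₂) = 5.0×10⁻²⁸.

Sr₃(PO₄)₂(s) ⇌ 3 Sr²⁺(aq) + 2 PO₄³⁻(aq)
Let s be the solubility of Sr₃(PO₄)₂ here. The common ion gives [Sr²⁺] ≈ 0.20 mol/L, and [PO₄³⁻] = 2s.
Ksp = [Sr²⁺]^3[PO₄³⁻]^2 = (0.20)^3(2s)^2
(2s)^2 = 5.0×10⁻²⁸ / (0.20)^3 = 6.3×10⁻²⁶
s = 1.3×10⁻¹³ mol/L

1.3×10⁻¹³ M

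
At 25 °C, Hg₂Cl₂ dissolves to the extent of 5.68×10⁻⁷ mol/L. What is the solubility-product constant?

Ksp = 7.33×10⁻¹⁹

Hg₂Cl₂(s) ⇌ Hg₂²⁺(aq) + 2 Cl⁻(aq)
If s mol/L of Hg₂Cl₂ dissolves, [Hg₂²⁺] = s and [Cl⁻] = 2s.
Ksp = [Hg₂²⁺][Cl⁻]^2 = s · (2s)^2 = 4s^3
Ksp = 4 × (5.68×10⁻⁷)^3 = 7.33×10⁻¹⁹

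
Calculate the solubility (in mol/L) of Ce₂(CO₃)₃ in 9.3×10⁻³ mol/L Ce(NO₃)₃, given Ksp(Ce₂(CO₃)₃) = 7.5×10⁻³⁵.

3.2×10⁻¹¹ M

Ce₂(CO₃)₃(s) ⇌ 2 Ce³⁺(aq) + 3 CO₃²⁻(aq)
Ce³⁺ is already present at 9.3×10⁻³ mol/L. If s mol/L of Ce₂(CO₃)₃ dissolves, [CO₃²⁻] = 3s while [Ce³⁺] ≈ 9.3×10⁻³ mol/L.
Ksp = [Ce³⁺]^2[CO₃²⁻]^3 = (9.3×10⁻³)^2(3s)^3
(3s)^3 = 7.5×10⁻³⁵ / (9.3×10⁻³)^2 = 8.7×10⁻³¹
s = 3.2×10⁻¹¹ mol/L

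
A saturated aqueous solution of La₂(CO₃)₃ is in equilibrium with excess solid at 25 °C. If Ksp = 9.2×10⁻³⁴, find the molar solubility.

La₂(CO₃)₃(s) ⇌ 2 La³⁺(aq) + 3 CO₃²⁻(aq)
Let s be the molar solubility. Then [La³⁺] = 2s and [CO₃²⁻] = 3s.
Ksp = [La³⁺]^2[CO₃²⁻]^3 = (2s)^2 · (3s)^3 = 108s^5
108s^5 = 9.2×10⁻³⁴  ⇒  s^5 = 8.5×10⁻³⁶
Taking the 5th root, s = 9.7×10⁻⁸ mol/L.

9.7×10⁻⁸ M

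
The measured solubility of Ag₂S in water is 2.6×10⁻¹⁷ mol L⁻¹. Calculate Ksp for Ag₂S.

Ksp = 7.0×10⁻⁵⁰

Ag₂S(s) ⇌ 2 Ag⁺(aq) + S²⁻(aq)
Call the molar solubility s, so that [Ag⁺] = 2s and [S²⁻] = s.
Ksp = [Ag⁺]^2[S²⁻] = (2s)^2 · s = 4s^3
Ksp = 4 × (2.6×10⁻¹⁷)^3 = 7.0×10⁻⁵⁰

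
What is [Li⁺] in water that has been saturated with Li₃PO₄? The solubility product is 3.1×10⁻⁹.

9.8×10⁻³ M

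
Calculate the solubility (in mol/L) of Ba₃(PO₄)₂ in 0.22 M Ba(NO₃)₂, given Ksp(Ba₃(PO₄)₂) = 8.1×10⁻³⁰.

1.4×10⁻¹⁴ M

Ba₃(PO₄)₂(s) ⇌ 3 Ba²⁺(aq) + 2 PO₄³⁻(aq)
Let s be the solubility of Ba₃(PO₄)₂ here. The common ion gives [Ba²⁺] ≈ 0.22 M, and [PO₄³⁻] = 2s.
Ksp = [Ba²⁺]^3[PO₄³⁻]^2 = (0.22)^3(2s)^2
(2s)^2 = 8.1×10⁻³⁰ / (0.22)^3 = 7.6×10⁻²⁸
s = 1.4×10⁻¹⁴ M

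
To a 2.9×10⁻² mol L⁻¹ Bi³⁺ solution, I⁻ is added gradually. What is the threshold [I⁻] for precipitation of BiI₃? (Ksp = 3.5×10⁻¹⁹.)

2.3×10⁻⁶ M

Each salt precipitates once Q = Ksp for that salt.
BiI₃(s) ⇌ Bi³⁺(aq) + 3 I⁻(aq)
Ksp = [Bi³⁺][I⁻]^3 = [I⁻]^3(2.9×10⁻²)
[I⁻]^3 = 3.5×10⁻¹⁹ / (2.9×10⁻²) = 1.2×10⁻¹⁷
[I⁻] = 2.3×10⁻⁶ mol L⁻¹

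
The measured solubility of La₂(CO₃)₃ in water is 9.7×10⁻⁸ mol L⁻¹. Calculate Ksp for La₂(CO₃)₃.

Ksp = 9.3×10⁻³⁴

La₂(CO₃)₃(s) ⇌ 2 La³⁺(aq) + 3 CO₃²⁻(aq)
For each mole of La₂(CO₃)₃ that dissolves per liter, [La³⁺] = 2s and [CO₃²⁻] = 3s; let s denote this solubility.
Ksp = [La³⁺]^2[CO₃²⁻]^3 = (2s)^2 · (3s)^3 = 108s^5
Ksp = 108 × (9.7×10⁻⁸)^5 = 9.3×10⁻³⁴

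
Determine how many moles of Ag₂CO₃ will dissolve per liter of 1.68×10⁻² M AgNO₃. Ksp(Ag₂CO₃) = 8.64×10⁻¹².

Ag₂CO₃(s) ⇌ 2 Ag⁺(aq) + CO₃²⁻(aq)
The solution already contains Ag⁺ at 1.68×10⁻² M. Let s be the molar solubility of Ag₂CO₃.
[Ag⁺] ≈ 1.68×10⁻² M (common ion dominates); [CO₃²⁻] = s.
Ksp = [Ag⁺]^2[CO₃²⁻] = (1.68×10⁻²)^2s
s = 8.64×10⁻¹² / (1.68×10⁻²)^2 = 3.06×10⁻⁸
s = 3.06×10⁻⁸ M

3.06×10⁻⁸ M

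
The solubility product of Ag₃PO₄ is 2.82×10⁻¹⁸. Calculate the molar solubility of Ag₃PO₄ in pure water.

1.80×10⁻⁵ M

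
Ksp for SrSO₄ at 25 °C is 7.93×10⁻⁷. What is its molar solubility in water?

SrSO₄(s) ⇌ Sr²⁺(aq) + SO₄²⁻(aq)
If s mol/L of SrSO₄ dissolves, [Sr²⁺] = s and [SO₄²⁻] = s.
Ksp = [Sr²⁺][SO₄²⁻] = s · s = s^2
s^2 = 7.93×10⁻⁷
Taking the 2nd root, s = 8.91×10⁻⁴ mol L⁻¹.

8.91×10⁻⁴ M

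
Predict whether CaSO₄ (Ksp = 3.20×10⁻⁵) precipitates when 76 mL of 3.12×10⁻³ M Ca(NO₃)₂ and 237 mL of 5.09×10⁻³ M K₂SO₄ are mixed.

After mixing, V = 76 mL + 237 mL = 313 mL.
[Ca²⁺] = (3.12×10⁻³)(76)/313 = 7.58×10⁻⁴ M
[SO₄²⁻] = (5.09×10⁻³)(237)/313 = 3.85×10⁻³ M
Q = [Ca²⁺][SO₄²⁻] = 2.92×10⁻⁶
Since Q (2.92×10⁻⁶) is less than Ksp (3.20×10⁻⁵), no CaSO₄ precipitates.

No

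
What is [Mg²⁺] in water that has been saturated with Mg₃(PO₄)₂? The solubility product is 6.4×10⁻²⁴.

2.7×10⁻⁵ M

Mg₃(PO₄)₂(s) ⇌ 3 Mg²⁺(aq) + 2 PO₄³⁻(aq)
If s mol/L of Mg₃(PO₄)₂ dissolves, [Mg²⁺] = 3s and [PO₄³⁻] = 2s.
Ksp = [Mg²⁺]^3[PO₄³⁻]^2 = (3s)^3 · (2s)^2 = 108s^5 = 6.4×10⁻²⁴
s = 9.0×10⁻⁶ mol/L
[Mg²⁺] = 3s = 2.7×10⁻⁵ mol/L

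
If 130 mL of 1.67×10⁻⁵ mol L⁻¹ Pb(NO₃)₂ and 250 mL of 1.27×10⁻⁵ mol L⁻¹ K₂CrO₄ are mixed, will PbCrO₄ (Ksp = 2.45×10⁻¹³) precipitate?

Yes

Total volume after mixing = 130 + 250 = 380 mL.
[Pb²⁺] = (1.67×10⁻⁵)(130)/380 = 5.71×10⁻⁶ mol L⁻¹
[CrO₄²⁻] = (1.27×10⁻⁵)(250)/380 = 8.36×10⁻⁶ mol L⁻¹
Q = [Pb²⁺][CrO₄²⁻] = 4.77×10⁻¹¹
Since Q (4.77×10⁻¹¹) exceeds Ksp (2.45×10⁻¹³), PbCrO₄ will precipitate.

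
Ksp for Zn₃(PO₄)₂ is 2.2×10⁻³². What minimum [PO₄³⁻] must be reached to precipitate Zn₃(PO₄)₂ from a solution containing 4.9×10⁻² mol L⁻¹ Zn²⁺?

The threshold for precipitation is Q = Ksp.
Zn₃(PO₄)₂(s) ⇌ 3 Zn²⁺(aq) + 2 PO₄³⁻(aq)
Ksp = [Zn²⁺]^3[PO₄³⁻]^2 = [PO₄³⁻]^2(4.9×10⁻²)^3
[PO₄³⁻]^2 = 2.2×10⁻³² / (4.9×10⁻²)^3 = 1.9×10⁻²⁸
[PO₄³⁻] = 1.4×10⁻¹⁴ mol L⁻¹

1.4×10⁻¹⁴ M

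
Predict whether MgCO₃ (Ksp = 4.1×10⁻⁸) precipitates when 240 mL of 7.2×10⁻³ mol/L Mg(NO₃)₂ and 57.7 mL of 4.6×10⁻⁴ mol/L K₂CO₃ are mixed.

Yes

The combined volume is 297.7 mL.
[Mg²⁺] = (7.2×10⁻³)(240)/297.7 = 5.8×10⁻³ mol/L
[CO₃²⁻] = (4.6×10⁻⁴)(57.7)/297.7 = 8.9×10⁻⁵ mol/L
Q = [Mg²⁺][CO₃²⁻] = 5.2×10⁻⁷
Because Q > Ksp (5.2×10⁻⁷ vs 4.1×10⁻⁸), a precipitate of MgCO₃ forms.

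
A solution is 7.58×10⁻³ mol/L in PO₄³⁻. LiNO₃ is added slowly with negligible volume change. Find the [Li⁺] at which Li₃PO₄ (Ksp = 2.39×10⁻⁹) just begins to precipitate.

Precipitation of each salt begins when its ion product equals Ksp.
Li₃PO₄(s) ⇌ 3 Li⁺(aq) + PO₄³⁻(aq)
Ksp = [Li⁺]^3[PO₄³⁻] = [Li⁺]^3(7.58×10⁻³)
[Li⁺]^3 = 2.39×10⁻⁹ / (7.58×10⁻³) = 3.15×10⁻⁷
[Li⁺] = 6.81×10⁻³ mol/L

6.81×10⁻³ M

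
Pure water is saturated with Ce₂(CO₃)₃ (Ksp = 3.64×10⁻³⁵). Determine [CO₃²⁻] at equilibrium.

1.52×10⁻⁷ M

Ce₂(CO₃)₃(s) ⇌ 2 Ce³⁺(aq) + 3 CO₃²⁻(aq)
If s mol/L of Ce₂(CO₃)₃ dissolves, [Ce³⁺] = 2s and [CO₃²⁻] = 3s.
Ksp = [Ce³⁺]^2[CO₃²⁻]^3 = (2s)^2 · (3s)^3 = 108s^5 = 3.64×10⁻³⁵
s = 5.08×10⁻⁸ mol/L
[CO₃²⁻] = 3s = 1.52×10⁻⁷ mol/L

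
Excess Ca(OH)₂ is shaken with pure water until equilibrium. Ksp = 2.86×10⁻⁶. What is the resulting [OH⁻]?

Ca(OH)₂(s) ⇌ Ca²⁺(aq) + 2 OH⁻(aq)
Call the molar solubility s, so that [Ca²⁺] = s and [OH⁻] = 2s.
Ksp = [Ca²⁺][OH⁻]^2 = s · (2s)^2 = 4s^3 = 2.86×10⁻⁶
s = 8.94×10⁻³ M
[OH⁻] = 2s = 1.79×10⁻² M

1.79×10⁻² M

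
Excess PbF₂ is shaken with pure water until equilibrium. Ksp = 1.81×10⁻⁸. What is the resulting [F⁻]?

3.31×10⁻³ M

PbF₂(s) ⇌ Pb²⁺(aq) + 2 F⁻(aq)
Let s be the molar solubility. Then [Pb²⁺] = s and [F⁻] = 2s.
Ksp = [Pb²⁺][F⁻]^2 = s · (2s)^2 = 4s^3 = 1.81×10⁻⁸
s = 1.65×10⁻³ mol L⁻¹
[F⁻] = 2s = 3.31×10⁻³ mol L⁻¹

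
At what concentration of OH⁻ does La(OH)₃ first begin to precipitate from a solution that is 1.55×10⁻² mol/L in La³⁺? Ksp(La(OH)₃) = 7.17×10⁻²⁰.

Precipitation of each salt begins when its ion product equals Ksp.
La(OH)₃(s) ⇌ La³⁺(aq) + 3 OH⁻(aq)
Ksp = [La³⁺][OH⁻]^3 = [OH⁻]^3(1.55×10⁻²)
[OH⁻]^3 = 7.17×10⁻²⁰ / (1.55×10⁻²) = 4.63×10⁻¹⁸
[OH⁻] = 1.67×10⁻⁶ mol/L

1.67×10⁻⁶ M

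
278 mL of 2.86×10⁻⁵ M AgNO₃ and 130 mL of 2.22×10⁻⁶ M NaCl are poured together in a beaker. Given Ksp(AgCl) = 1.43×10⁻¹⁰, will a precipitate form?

After mixing, V = 278 mL + 130 mL = 408 mL.
[Ag⁺] = (2.86×10⁻⁵)(278)/408 = 1.95×10⁻⁵ M
[Cl⁻] = (2.22×10⁻⁶)(130)/408 = 7.07×10⁻⁷ M
Q = [Ag⁺][Cl⁻] = 1.38×10⁻¹¹
Since Q (1.38×10⁻¹¹) is less than Ksp (1.43×10⁻¹⁰), no AgCl precipitates.

No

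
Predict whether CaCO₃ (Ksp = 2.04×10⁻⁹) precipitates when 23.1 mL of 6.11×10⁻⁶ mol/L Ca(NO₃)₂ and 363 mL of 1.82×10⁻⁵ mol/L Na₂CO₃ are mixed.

No

The combined volume is 386.1 mL.
[Ca²⁺] = (6.11×10⁻⁶)(23.1)/386.1 = 3.66×10⁻⁷ mol/L
[CO₃²⁻] = (1.82×10⁻⁵)(363)/386.1 = 1.71×10⁻⁵ mol/L
Q = [Ca²⁺][CO₃²⁻] = 6.26×10⁻¹²
Q < Ksp (6.26×10⁻¹² vs 2.04×10⁻⁹); the solution remains unsaturated and no precipitate forms.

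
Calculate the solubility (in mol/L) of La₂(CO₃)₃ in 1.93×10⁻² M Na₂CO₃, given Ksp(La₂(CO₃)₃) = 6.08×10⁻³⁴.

4.60×10⁻¹⁵ M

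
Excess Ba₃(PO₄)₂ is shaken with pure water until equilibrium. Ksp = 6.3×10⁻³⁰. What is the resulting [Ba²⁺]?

Ba₃(PO₄)₂(s) ⇌ 3 Ba²⁺(aq) + 2 PO₄³⁻(aq)
With molar solubility s: [Ba²⁺] = 3s, [PO₄³⁻] = 2s.
Ksp = [Ba²⁺]^3[PO₄³⁻]^2 = (3s)^3 · (2s)^2 = 108s^5 = 6.3×10⁻³⁰
s = 5.7×10⁻⁷ M
[Ba²⁺] = 3s = 1.7×10⁻⁶ M

1.7×10⁻⁶ M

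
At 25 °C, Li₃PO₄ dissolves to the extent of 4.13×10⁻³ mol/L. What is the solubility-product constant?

Ksp = 7.86×10⁻⁹

Li₃PO₄(s) ⇌ 3 Li⁺(aq) + PO₄³⁻(aq)
For each mole of Li₃PO₄ that dissolves per liter, [Li⁺] = 3s and [PO₄³⁻] = s; let s denote this solubility.
Ksp = [Li⁺]^3[PO₄³⁻] = (3s)^3 · s = 27s^4
Ksp = 27 × (4.13×10⁻³)^4 = 7.86×10⁻⁹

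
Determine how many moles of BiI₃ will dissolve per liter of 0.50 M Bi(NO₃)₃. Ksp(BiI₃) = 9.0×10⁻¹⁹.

BiI₃(s) ⇌ Bi³⁺(aq) + 3 I⁻(aq)
Let s be the solubility of BiI₃ here. The common ion gives [Bi³⁺] ≈ 0.50 M, and [I⁻] = 3s.
Ksp = [Bi³⁺][I⁻]^3 = (0.50)(3s)^3
(3s)^3 = 9.0×10⁻¹⁹ / (0.50) = 1.8×10⁻¹⁸
s = 4.1×10⁻⁷ M

4.1×10⁻⁷ M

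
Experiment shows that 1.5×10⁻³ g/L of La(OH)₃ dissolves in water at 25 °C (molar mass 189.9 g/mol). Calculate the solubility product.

Ksp = 1.1×10⁻¹⁹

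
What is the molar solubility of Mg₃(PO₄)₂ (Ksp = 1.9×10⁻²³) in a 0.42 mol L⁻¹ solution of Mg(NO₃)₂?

8.0×10⁻¹² M

Mg₃(PO₄)₂(s) ⇌ 3 Mg²⁺(aq) + 2 PO₄³⁻(aq)
Let s be the solubility of Mg₃(PO₄)₂ here. The common ion gives [Mg²⁺] ≈ 0.42 mol L⁻¹, and [PO₄³⁻] = 2s.
Ksp = [Mg²⁺]^3[PO₄³⁻]^2 = (0.42)^3(2s)^2
(2s)^2 = 1.9×10⁻²³ / (0.42)^3 = 2.6×10⁻²²
s = 8.0×10⁻¹² mol L⁻¹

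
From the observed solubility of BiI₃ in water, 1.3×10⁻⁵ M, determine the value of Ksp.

Ksp = 7.7×10⁻¹⁹

BiI₃(s) ⇌ Bi³⁺(aq) + 3 I⁻(aq)
If s mol/L of BiI₃ dissolves, [Bi³⁺] = s and [I⁻] = 3s.
Ksp = [Bi³⁺][I⁻]^3 = s · (3s)^3 = 27s^4
Ksp = 27 × (1.3×10⁻⁵)^4 = 7.7×10⁻¹⁹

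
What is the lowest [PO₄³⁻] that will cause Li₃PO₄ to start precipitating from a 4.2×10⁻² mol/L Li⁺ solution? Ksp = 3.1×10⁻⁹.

Precipitation begins when Q = Ksp.
Li₃PO₄(s) ⇌ 3 Li⁺(aq) + PO₄³⁻(aq)
Ksp = [Li⁺]^3[PO₄³⁻] = [PO₄³⁻](4.2×10⁻²)^3
[PO₄³⁻] = 3.1×10⁻⁹ / (4.2×10⁻²)^3 = 4.2×10⁻⁵
[PO₄³⁻] = 4.2×10⁻⁵ mol/L

4.2×10⁻⁵ M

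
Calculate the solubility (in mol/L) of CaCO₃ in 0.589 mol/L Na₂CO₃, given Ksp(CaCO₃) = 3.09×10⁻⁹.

5.25×10⁻⁹ M

CaCO₃(s) ⇌ Ca²⁺(aq) + CO₃²⁻(aq)
The solution already contains CO₃²⁻ at 0.589 mol/L. Let s be the molar solubility of CaCO₃.
[CO₃²⁻] ≈ 0.589 mol/L (common ion dominates); [Ca²⁺] = s.
Ksp = [Ca²⁺][CO₃²⁻] = s(0.589)
s = 3.09×10⁻⁹ / (0.589) = 5.25×10⁻⁹
s = 5.25×10⁻⁹ mol/L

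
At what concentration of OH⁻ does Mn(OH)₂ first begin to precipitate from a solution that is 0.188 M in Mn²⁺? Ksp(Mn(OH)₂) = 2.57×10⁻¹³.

1.17×10⁻⁶ M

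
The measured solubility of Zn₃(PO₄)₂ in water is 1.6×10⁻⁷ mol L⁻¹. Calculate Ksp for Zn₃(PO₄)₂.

Ksp = 1.1×10⁻³²

Zn₃(PO₄)₂(s) ⇌ 3 Zn²⁺(aq) + 2 PO₄³⁻(aq)
For each mole of Zn₃(PO₄)₂ that dissolves per liter, [Zn²⁺] = 3s and [PO₄³⁻] = 2s; let s denote this solubility.
Ksp = [Zn²⁺]^3[PO₄³⁻]^2 = (3s)^3 · (2s)^2 = 108s^5
Ksp = 108 × (1.6×10⁻⁷)^5 = 1.1×10⁻³²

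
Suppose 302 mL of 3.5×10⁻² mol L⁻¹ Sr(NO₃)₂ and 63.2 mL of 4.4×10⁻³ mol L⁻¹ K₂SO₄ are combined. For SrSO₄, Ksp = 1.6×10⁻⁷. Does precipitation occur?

Total volume after mixing = 302 + 63.2 = 365.2 mL.
[Sr²⁺] = (3.5×10⁻²)(302)/365.2 = 2.9×10⁻² mol L⁻¹
[SO₄²⁻] = (4.4×10⁻³)(63.2)/365.2 = 7.6×10⁻⁴ mol L⁻¹
Q = [Sr²⁺][SO₄²⁻] = 2.2×10⁻⁵
Because Q > Ksp (2.2×10⁻⁵ vs 1.6×10⁻⁷), a precipitate of SrSO₄ forms.

Yes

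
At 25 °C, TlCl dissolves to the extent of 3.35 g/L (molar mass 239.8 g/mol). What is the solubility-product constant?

Ksp = 1.95×10⁻⁴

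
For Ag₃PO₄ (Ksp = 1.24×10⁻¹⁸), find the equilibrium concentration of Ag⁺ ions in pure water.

Ag₃PO₄(s) ⇌ 3 Ag⁺(aq) + PO₄³⁻(aq)
For each mole of Ag₃PO₄ that dissolves per liter, [Ag⁺] = 3s and [PO₄³⁻] = s; let s denote this solubility.
Ksp = [Ag⁺]^3[PO₄³⁻] = (3s)^3 · s = 27s^4 = 1.24×10⁻¹⁸
s = 1.46×10⁻⁵ mol/L
[Ag⁺] = 3s = 4.39×10⁻⁵ mol/L

4.39×10⁻⁵ M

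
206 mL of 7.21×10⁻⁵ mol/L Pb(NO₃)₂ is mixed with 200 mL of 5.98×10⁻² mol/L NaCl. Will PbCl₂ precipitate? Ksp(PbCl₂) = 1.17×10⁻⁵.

After mixing, V = 206 mL + 200 mL = 406 mL.
[Pb²⁺] = (7.21×10⁻⁵)(206)/406 = 3.66×10⁻⁵ mol/L
[Cl⁻] = (5.98×10⁻²)(200)/406 = 2.95×10⁻² mol/L
Q = [Pb²⁺][Cl⁻]^2 = 3.17×10⁻⁸
Q = 3.17×10⁻⁸ < Ksp = 1.17×10⁻⁵, so the solution is unsaturated and no precipitate forms.

No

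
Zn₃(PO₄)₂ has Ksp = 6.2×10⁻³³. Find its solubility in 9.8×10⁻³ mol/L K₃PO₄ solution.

Zn₃(PO₄)₂(s) ⇌ 3 Zn²⁺(aq) + 2 PO₄³⁻(aq)
With PO₄³⁻ already at 9.8×10⁻³ mol/L and s small, take [PO₄³⁻] ≈ 9.8×10⁻³ mol/L and [Zn²⁺] = 3s.
Ksp = [Zn²⁺]^3[PO₄³⁻]^2 = (3s)^3(9.8×10⁻³)^2
(3s)^3 = 6.2×10⁻³³ / (9.8×10⁻³)^2 = 6.5×10⁻²⁹
s = 1.3×10⁻¹⁰ mol/L

1.3×10⁻¹⁰ M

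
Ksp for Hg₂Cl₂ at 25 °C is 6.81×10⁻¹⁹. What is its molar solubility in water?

Hg₂Cl₂(s) ⇌ Hg₂²⁺(aq) + 2 Cl⁻(aq)
For each mole of Hg₂Cl₂ that dissolves per liter, [Hg₂²⁺] = s and [Cl⁻] = 2s; let s denote this solubility.
Ksp = [Hg₂²⁺][Cl⁻]^2 = s · (2s)^2 = 4s^3
4s^3 = 6.81×10⁻¹⁹  ⇒  s^3 = 1.70×10⁻¹⁹
s = (1.70×10⁻¹⁹)^(1/3) = 5.54×10⁻⁷ M

5.54×10⁻⁷ M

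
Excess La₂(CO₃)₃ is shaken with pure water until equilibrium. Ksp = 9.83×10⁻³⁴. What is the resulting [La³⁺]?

La₂(CO₃)₃(s) ⇌ 2 La³⁺(aq) + 3 CO₃²⁻(aq)
Call the molar solubility s, so that [La³⁺] = 2s and [CO₃²⁻] = 3s.
Ksp = [La³⁺]^2[CO₃²⁻]^3 = (2s)^2 · (3s)^3 = 108s^5 = 9.83×10⁻³⁴
s = 9.81×10⁻⁸ M
[La³⁺] = 2s = 1.96×10⁻⁷ M

1.96×10⁻⁷ M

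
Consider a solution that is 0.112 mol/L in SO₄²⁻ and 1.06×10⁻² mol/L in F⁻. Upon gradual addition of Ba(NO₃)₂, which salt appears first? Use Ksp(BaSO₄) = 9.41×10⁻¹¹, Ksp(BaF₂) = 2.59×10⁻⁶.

BaSO₄

A salt starts to precipitate once the ion product Q reaches its Ksp.
For BaSO₄: [Ba²⁺] = (Ksp/[SO₄²⁻]) = 8.40×10⁻¹⁰ mol/L
For BaF₂: [Ba²⁺] = (Ksp/[F⁻]^2) = 2.31×10⁻² mol/L
BaSO₄ requires the lower [Ba²⁺], so it precipitates first.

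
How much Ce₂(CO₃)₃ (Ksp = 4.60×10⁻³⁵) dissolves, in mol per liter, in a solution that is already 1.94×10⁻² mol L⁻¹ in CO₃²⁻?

1.26×10⁻¹⁵ M

Ce₂(CO₃)₃(s) ⇌ 2 Ce³⁺(aq) + 3 CO₃²⁻(aq)
Let s be the solubility of Ce₂(CO₃)₃ here. The common ion gives [CO₃²⁻] ≈ 1.94×10⁻² mol L⁻¹, and [Ce³⁺] = 2s.
Ksp = [Ce³⁺]^2[CO₃²⁻]^3 = (2s)^2(1.94×10⁻²)^3
(2s)^2 = 4.60×10⁻³⁵ / (1.94×10⁻²)^3 = 6.30×10⁻³⁰
s = 1.26×10⁻¹⁵ mol L⁻¹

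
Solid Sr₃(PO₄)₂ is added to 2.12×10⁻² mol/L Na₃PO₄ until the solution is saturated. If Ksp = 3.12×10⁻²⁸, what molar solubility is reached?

2.95×10⁻⁹ M

Sr₃(PO₄)₂(s) ⇌ 3 Sr²⁺(aq) + 2 PO₄³⁻(aq)
The solution already contains PO₄³⁻ at 2.12×10⁻² mol/L. Let s be the molar solubility of Sr₃(PO₄)₂.
[PO₄³⁻] ≈ 2.12×10⁻² mol/L (common ion dominates); [Sr²⁺] = 3s.
Ksp = [Sr²⁺]^3[PO₄³⁻]^2 = (3s)^3(2.12×10⁻²)^2
(3s)^3 = 3.12×10⁻²⁸ / (2.12×10⁻²)^2 = 6.94×10⁻²⁵
s = 2.95×10⁻⁹ mol/L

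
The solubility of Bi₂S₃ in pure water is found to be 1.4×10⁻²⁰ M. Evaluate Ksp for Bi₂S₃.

Ksp = 5.8×10⁻⁹⁸

Bi₂S₃(s) ⇌ 2 Bi³⁺(aq) + 3 S²⁻(aq)
Let s be the molar solubility. Then [Bi³⁺] = 2s and [S²⁻] = 3s.
Ksp = [Bi³⁺]^2[S²⁻]^3 = (2s)^2 · (3s)^3 = 108s^5
Ksp = 108 × (1.4×10⁻²⁰)^5 = 5.8×10⁻⁹⁸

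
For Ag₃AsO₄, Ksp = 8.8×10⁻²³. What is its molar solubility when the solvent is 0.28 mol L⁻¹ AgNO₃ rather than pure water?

4.0×10⁻²¹ M

Ag₃AsO₄(s) ⇌ 3 Ag⁺(aq) + AsO₄³⁻(aq)
Ag⁺ is already present at 0.28 mol L⁻¹. If s mol/L of Ag₃AsO₄ dissolves, [AsO₄³⁻] = s while [Ag⁺] ≈ 0.28 mol L⁻¹.
Ksp = [Ag⁺]^3[AsO₄³⁻] = (0.28)^3s
s = 8.8×10⁻²³ / (0.28)^3 = 4.0×10⁻²¹
s = 4.0×10⁻²¹ mol L⁻¹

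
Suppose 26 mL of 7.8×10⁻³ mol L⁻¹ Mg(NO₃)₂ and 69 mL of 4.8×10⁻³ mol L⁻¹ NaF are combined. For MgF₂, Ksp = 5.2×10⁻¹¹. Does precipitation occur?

Yes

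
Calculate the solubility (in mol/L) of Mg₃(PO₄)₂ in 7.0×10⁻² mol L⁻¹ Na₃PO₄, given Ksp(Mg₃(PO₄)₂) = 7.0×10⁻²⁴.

3.8×10⁻⁸ M

Mg₃(PO₄)₂(s) ⇌ 3 Mg²⁺(aq) + 2 PO₄³⁻(aq)
The solution already contains PO₄³⁻ at 7.0×10⁻² mol L⁻¹. Let s be the molar solubility of Mg₃(PO₄)₂.
[PO₄³⁻] ≈ 7.0×10⁻² mol L⁻¹ (common ion dominates); [Mg²⁺] = 3s.
Ksp = [Mg²⁺]^3[PO₄³⁻]^2 = (3s)^3(7.0×10⁻²)^2
(3s)^3 = 7.0×10⁻²⁴ / (7.0×10⁻²)^2 = 1.4×10⁻²¹
s = 3.8×10⁻⁸ mol L⁻¹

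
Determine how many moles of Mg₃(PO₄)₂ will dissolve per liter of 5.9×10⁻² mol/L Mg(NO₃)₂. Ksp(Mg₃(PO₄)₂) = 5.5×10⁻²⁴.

8.2×10⁻¹¹ M

Mg₃(PO₄)₂(s) ⇌ 3 Mg²⁺(aq) + 2 PO₄³⁻(aq)
Let s be the solubility of Mg₃(PO₄)₂ here. The common ion gives [Mg²⁺] ≈ 5.9×10⁻² mol/L, and [PO₄³⁻] = 2s.
Ksp = [Mg²⁺]^3[PO₄³⁻]^2 = (5.9×10⁻²)^3(2s)^2
(2s)^2 = 5.5×10⁻²⁴ / (5.9×10⁻²)^3 = 2.7×10⁻²⁰
s = 8.2×10⁻¹¹ mol/L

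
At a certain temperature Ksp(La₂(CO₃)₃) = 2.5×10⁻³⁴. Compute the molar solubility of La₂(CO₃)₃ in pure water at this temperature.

7.5×10⁻⁸ M

La₂(CO₃)₃(s) ⇌ 2 La³⁺(aq) + 3 CO₃²⁻(aq)
Let s be the molar solubility. Then [La³⁺] = 2s and [CO₃²⁻] = 3s.
Ksp = [La³⁺]^2[CO₃²⁻]^3 = (2s)^2 · (3s)^3 = 108s^5
108s^5 = 2.5×10⁻³⁴  ⇒  s^5 = 2.3×10⁻³⁶
Taking the 5th root, s = 7.5×10⁻⁸ M.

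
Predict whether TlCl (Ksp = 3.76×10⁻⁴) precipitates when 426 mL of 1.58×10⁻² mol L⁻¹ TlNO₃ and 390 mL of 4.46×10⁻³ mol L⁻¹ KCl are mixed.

No

Total volume after mixing = 426 + 390 = 816 mL.
[Tl⁺] = (1.58×10⁻²)(426)/816 = 8.25×10⁻³ mol L⁻¹
[Cl⁻] = (4.46×10⁻³)(390)/816 = 2.13×10⁻³ mol L⁻¹
Q = [Tl⁺][Cl⁻] = 1.76×10⁻⁵
Q = 1.76×10⁻⁵ < Ksp = 3.76×10⁻⁴, so the solution is unsaturated and no precipitate forms.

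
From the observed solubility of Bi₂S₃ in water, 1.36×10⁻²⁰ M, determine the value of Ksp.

Bi₂S₃(s) ⇌ 2 Bi³⁺(aq) + 3 S²⁻(aq)
Let s be the molar solubility. Then [Bi³⁺] = 2s and [S²⁻] = 3s.
Ksp = [Bi³⁺]^2[S²⁻]^3 = (2s)^2 · (3s)^3 = 108s^5
Ksp = 108 × (1.36×10⁻²⁰)^5 = 5.02×10⁻⁹⁸

Ksp = 5.02×10⁻⁹⁸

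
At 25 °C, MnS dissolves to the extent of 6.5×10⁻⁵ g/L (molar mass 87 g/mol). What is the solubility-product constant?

s = (6.5×10⁻⁵ g L⁻¹)/(87 g mol⁻¹) = 7.471×10⁻⁷ M
MnS(s) ⇌ Mn²⁺(aq) + S²⁻(aq)
If s mol/L of MnS dissolves, [Mn²⁺] = s and [S²⁻] = s.
Ksp = [Mn²⁺][S²⁻] = s · s = s^2
Ksp = (7.471×10⁻⁷)^2 = 5.6×10⁻¹³

Ksp = 5.6×10⁻¹³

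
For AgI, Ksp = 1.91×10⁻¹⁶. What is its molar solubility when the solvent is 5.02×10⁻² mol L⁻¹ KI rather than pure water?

AgI(s) ⇌ Ag⁺(aq) + I⁻(aq)
Let s be the solubility of AgI here. The common ion gives [I⁻] ≈ 5.02×10⁻² mol L⁻¹, and [Ag⁺] = s.
Ksp = [Ag⁺][I⁻] = s(5.02×10⁻²)
s = 1.91×10⁻¹⁶ / (5.02×10⁻²) = 3.80×10⁻¹⁵
s = 3.80×10⁻¹⁵ mol L⁻¹

3.80×10⁻¹⁵ M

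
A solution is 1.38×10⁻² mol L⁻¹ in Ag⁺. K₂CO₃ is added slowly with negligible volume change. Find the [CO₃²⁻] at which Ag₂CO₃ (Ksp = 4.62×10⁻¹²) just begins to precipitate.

2.43×10⁻⁸ M

A salt starts to precipitate once the ion product Q reaches its Ksp.
Ag₂CO₃(s) ⇌ 2 Ag⁺(aq) + CO₃²⁻(aq)
Ksp = [Ag⁺]^2[CO₃²⁻] = [CO₃²⁻](1.38×10⁻²)^2
[CO₃²⁻] = 4.62×10⁻¹² / (1.38×10⁻²)^2 = 2.43×10⁻⁸
[CO₃²⁻] = 2.43×10⁻⁸ mol L⁻¹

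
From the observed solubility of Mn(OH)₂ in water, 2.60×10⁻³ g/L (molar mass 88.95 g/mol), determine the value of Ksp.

Ksp = 9.99×10⁻¹⁴

Convert to molarity: s = 2.60×10⁻³ / 88.95 = 2.9230×10⁻⁵ mol/L
Mn(OH)₂(s) ⇌ Mn²⁺(aq) + 2 OH⁻(aq)
Call the molar solubility s, so that [Mn²⁺] = s and [OH⁻] = 2s.
Ksp = [Mn²⁺][OH⁻]^2 = s · (2s)^2 = 4s^3
Ksp = 4 × (2.9230×10⁻⁵)^3 = 9.99×10⁻¹⁴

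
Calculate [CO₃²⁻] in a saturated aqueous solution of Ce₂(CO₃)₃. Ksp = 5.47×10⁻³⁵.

1.65×10⁻⁷ M

Ce₂(CO₃)₃(s) ⇌ 2 Ce³⁺(aq) + 3 CO₃²⁻(aq)
For each mole of Ce₂(CO₃)₃ that dissolves per liter, [Ce³⁺] = 2s and [CO₃²⁻] = 3s; let s denote this solubility.
Ksp = [Ce³⁺]^2[CO₃²⁻]^3 = (2s)^2 · (3s)^3 = 108s^5 = 5.47×10⁻³⁵
s = 5.51×10⁻⁸ M
[CO₃²⁻] = 3s = 1.65×10⁻⁷ M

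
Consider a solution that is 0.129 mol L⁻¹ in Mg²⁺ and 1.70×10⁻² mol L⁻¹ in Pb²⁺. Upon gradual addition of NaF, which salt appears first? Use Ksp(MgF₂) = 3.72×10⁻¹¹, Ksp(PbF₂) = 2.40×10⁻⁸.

MgF₂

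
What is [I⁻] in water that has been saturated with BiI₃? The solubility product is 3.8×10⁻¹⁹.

BiI₃(s) ⇌ Bi³⁺(aq) + 3 I⁻(aq)
For each mole of BiI₃ that dissolves per liter, [Bi³⁺] = s and [I⁻] = 3s; let s denote this solubility.
Ksp = [Bi³⁺][I⁻]^3 = s · (3s)^3 = 27s^4 = 3.8×10⁻¹⁹
s = 1.1×10⁻⁵ mol/L
[I⁻] = 3s = 3.3×10⁻⁵ mol/L

3.3×10⁻⁵ M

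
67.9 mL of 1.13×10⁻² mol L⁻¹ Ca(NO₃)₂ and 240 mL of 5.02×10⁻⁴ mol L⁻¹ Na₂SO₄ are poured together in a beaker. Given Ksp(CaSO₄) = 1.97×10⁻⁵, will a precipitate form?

After mixing, V = 67.9 mL + 240 mL = 307.9 mL.
[Ca²⁺] = (1.13×10⁻²)(67.9)/307.9 = 2.49×10⁻³ mol L⁻¹
[SO₄²⁻] = (5.02×10⁻⁴)(240)/307.9 = 3.91×10⁻⁴ mol L⁻¹
Q = [Ca²⁺][SO₄²⁻] = 9.75×10⁻⁷
Since Q (9.75×10⁻⁷) is less than Ksp (1.97×10⁻⁵), no CaSO₄ precipitates.

No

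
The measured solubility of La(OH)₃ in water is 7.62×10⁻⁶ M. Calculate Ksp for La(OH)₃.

La(OH)₃(s) ⇌ La³⁺(aq) + 3 OH⁻(aq)
Call the molar solubility s, so that [La³⁺] = s and [OH⁻] = 3s.
Ksp = [La³⁺][OH⁻]^3 = s · (3s)^3 = 27s^4
Ksp = 27 × (7.62×10⁻⁶)^4 = 9.10×10⁻²⁰

Ksp = 9.10×10⁻²⁰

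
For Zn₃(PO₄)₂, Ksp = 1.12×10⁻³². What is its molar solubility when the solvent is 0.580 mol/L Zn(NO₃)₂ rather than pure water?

1.20×10⁻¹⁶ M

Zn₃(PO₄)₂(s) ⇌ 3 Zn²⁺(aq) + 2 PO₄³⁻(aq)
Let s be the solubility of Zn₃(PO₄)₂ here. The common ion gives [Zn²⁺] ≈ 0.580 mol/L, and [PO₄³⁻] = 2s.
Ksp = [Zn²⁺]^3[PO₄³⁻]^2 = (0.580)^3(2s)^2
(2s)^2 = 1.12×10⁻³² / (0.580)^3 = 5.74×10⁻³²
s = 1.20×10⁻¹⁶ mol/L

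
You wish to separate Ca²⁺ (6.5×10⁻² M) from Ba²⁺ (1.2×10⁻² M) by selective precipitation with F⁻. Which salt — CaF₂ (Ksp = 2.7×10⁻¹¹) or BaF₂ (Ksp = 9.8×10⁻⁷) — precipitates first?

CaF₂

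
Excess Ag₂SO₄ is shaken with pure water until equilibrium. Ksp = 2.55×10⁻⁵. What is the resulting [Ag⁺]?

Ag₂SO₄(s) ⇌ 2 Ag⁺(aq) + SO₄²⁻(aq)
Call the molar solubility s, so that [Ag⁺] = 2s and [SO₄²⁻] = s.
Ksp = [Ag⁺]^2[SO₄²⁻] = (2s)^2 · s = 4s^3 = 2.55×10⁻⁵
s = 1.85×10⁻² M
[Ag⁺] = 2s = 3.71×10⁻² M

3.71×10⁻² M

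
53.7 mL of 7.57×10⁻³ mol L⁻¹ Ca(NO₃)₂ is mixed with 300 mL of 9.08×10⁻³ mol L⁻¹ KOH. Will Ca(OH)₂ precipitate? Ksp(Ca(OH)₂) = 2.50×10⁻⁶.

No

After mixing, V = 53.7 mL + 300 mL = 353.7 mL.
[Ca²⁺] = (7.57×10⁻³)(53.7)/353.7 = 1.15×10⁻³ mol L⁻¹
[OH⁻] = (9.08×10⁻³)(300)/353.7 = 7.70×10⁻³ mol L⁻¹
Q = [Ca²⁺][OH⁻]^2 = 6.82×10⁻⁸
Q < Ksp (6.82×10⁻⁸ vs 2.50×10⁻⁶); the solution remains unsaturated and no precipitate forms.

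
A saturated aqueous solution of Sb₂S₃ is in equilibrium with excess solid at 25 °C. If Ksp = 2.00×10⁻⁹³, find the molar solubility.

1.13×10⁻¹⁹ M

Sb₂S₃(s) ⇌ 2 Sb³⁺(aq) + 3 S²⁻(aq)
Let s be the molar solubility. Then [Sb³⁺] = 2s and [S²⁻] = 3s.
Ksp = [Sb³⁺]^2[S²⁻]^3 = (2s)^2 · (3s)^3 = 108s^5
108s^5 = 2.00×10⁻⁹³  ⇒  s^5 = 1.85×10⁻⁹⁵
s = (1.85×10⁻⁹⁵)^(1/5) = 1.13×10⁻¹⁹ mol L⁻¹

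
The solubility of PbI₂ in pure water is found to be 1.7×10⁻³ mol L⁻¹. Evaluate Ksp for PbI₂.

PbI₂(s) ⇌ Pb²⁺(aq) + 2 I⁻(aq)
If s mol/L of PbI₂ dissolves, [Pb²⁺] = s and [I⁻] = 2s.
Ksp = [Pb²⁺][I⁻]^2 = s · (2s)^2 = 4s^3
Ksp = 4 × (1.7×10⁻³)^3 = 2.0×10⁻⁸

Ksp = 2.0×10⁻⁸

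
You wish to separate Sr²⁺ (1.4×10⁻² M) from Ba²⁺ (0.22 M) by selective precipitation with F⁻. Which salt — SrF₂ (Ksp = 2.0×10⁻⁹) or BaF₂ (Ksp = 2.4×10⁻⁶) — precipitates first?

Each salt precipitates once Q = Ksp for that salt.
For SrF₂: [F⁻] = (Ksp/[Sr²⁺])^(1/2) = 3.8×10⁻⁴ M
For BaF₂: [F⁻] = (Ksp/[Ba²⁺])^(1/2) = 3.3×10⁻³ M
The smaller threshold [F⁻] is reached first, so SrF₂ precipitates first.

SrF₂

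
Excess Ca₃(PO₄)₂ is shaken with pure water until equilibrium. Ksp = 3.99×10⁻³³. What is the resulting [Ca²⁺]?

3.90×10⁻⁷ M

Ca₃(PO₄)₂(s) ⇌ 3 Ca²⁺(aq) + 2 PO₄³⁻(aq)
If s mol/L of Ca₃(PO₄)₂ dissolves, [Ca²⁺] = 3s and [PO₄³⁻] = 2s.
Ksp = [Ca²⁺]^3[PO₄³⁻]^2 = (3s)^3 · (2s)^2 = 108s^5 = 3.99×10⁻³³
s = 1.30×10⁻⁷ mol L⁻¹
[Ca²⁺] = 3s = 3.90×10⁻⁷ mol L⁻¹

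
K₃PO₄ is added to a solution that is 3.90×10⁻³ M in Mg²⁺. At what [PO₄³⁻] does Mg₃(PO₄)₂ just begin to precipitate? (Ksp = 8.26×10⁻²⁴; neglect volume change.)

Precipitation of each salt begins when its ion product equals Ksp.
Mg₃(PO₄)₂(s) ⇌ 3 Mg²⁺(aq) + 2 PO₄³⁻(aq)
Ksp = [Mg²⁺]^3[PO₄³⁻]^2 = [PO₄³⁻]^2(3.90×10⁻³)^3
[PO₄³⁻]^2 = 8.26×10⁻²⁴ / (3.90×10⁻³)^3 = 1.39×10⁻¹⁶
[PO₄³⁻] = 1.18×10⁻⁸ M

1.18×10⁻⁸ M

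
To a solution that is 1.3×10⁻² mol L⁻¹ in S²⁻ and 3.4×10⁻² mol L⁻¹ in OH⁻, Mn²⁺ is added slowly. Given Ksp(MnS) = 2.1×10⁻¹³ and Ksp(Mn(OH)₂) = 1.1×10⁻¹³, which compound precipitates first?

MnS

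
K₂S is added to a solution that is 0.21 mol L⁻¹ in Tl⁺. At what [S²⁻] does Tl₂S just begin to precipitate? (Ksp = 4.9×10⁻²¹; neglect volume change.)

Each salt precipitates once Q = Ksp for that salt.
Tl₂S(s) ⇌ 2 Tl⁺(aq) + S²⁻(aq)
Ksp = [Tl⁺]^2[S²⁻] = [S²⁻](0.21)^2
[S²⁻] = 4.9×10⁻²¹ / (0.21)^2 = 1.1×10⁻¹⁹
[S²⁻] = 1.1×10⁻¹⁹ mol L⁻¹

1.1×10⁻¹⁹ M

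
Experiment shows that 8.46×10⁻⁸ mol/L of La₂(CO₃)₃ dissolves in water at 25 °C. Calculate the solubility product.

La₂(CO₃)₃(s) ⇌ 2 La³⁺(aq) + 3 CO₃²⁻(aq)
Let s be the molar solubility. Then [La³⁺] = 2s and [CO₃²⁻] = 3s.
Ksp = [La³⁺]^2[CO₃²⁻]^3 = (2s)^2 · (3s)^3 = 108s^5
Ksp = 108 × (8.46×10⁻⁸)^5 = 4.68×10⁻³⁴

Ksp = 4.68×10⁻³⁴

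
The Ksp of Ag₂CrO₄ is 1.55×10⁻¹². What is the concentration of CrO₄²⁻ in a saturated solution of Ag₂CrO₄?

7.29×10⁻⁵ M

Ag₂CrO₄(s) ⇌ 2 Ag⁺(aq) + CrO₄²⁻(aq)
Call the molar solubility s, so that [Ag⁺] = 2s and [CrO₄²⁻] = s.
Ksp = [Ag⁺]^2[CrO₄²⁻] = (2s)^2 · s = 4s^3 = 1.55×10⁻¹²
s = 7.29×10⁻⁵ mol L⁻¹
[CrO₄²⁻] = s = 7.29×10⁻⁵ mol L⁻¹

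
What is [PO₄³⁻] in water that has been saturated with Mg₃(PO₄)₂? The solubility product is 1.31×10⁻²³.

2.08×10⁻⁵ M

Mg₃(PO₄)₂(s) ⇌ 3 Mg²⁺(aq) + 2 PO₄³⁻(aq)
If s mol/L of Mg₃(PO₄)₂ dissolves, [Mg²⁺] = 3s and [PO₄³⁻] = 2s.
Ksp = [Mg²⁺]^3[PO₄³⁻]^2 = (3s)^3 · (2s)^2 = 108s^5 = 1.31×10⁻²³
s = 1.04×10⁻⁵ mol/L
[PO₄³⁻] = 2s = 2.08×10⁻⁵ mol/L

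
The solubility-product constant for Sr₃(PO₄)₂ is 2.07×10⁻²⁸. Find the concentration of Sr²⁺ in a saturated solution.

3.42×10⁻⁶ M

Sr₃(PO₄)₂(s) ⇌ 3 Sr²⁺(aq) + 2 PO₄³⁻(aq)
Let s be the molar solubility. Then [Sr²⁺] = 3s and [PO₄³⁻] = 2s.
Ksp = [Sr²⁺]^3[PO₄³⁻]^2 = (3s)^3 · (2s)^2 = 108s^5 = 2.07×10⁻²⁸
s = 1.14×10⁻⁶ M
[Sr²⁺] = 3s = 3.42×10⁻⁶ M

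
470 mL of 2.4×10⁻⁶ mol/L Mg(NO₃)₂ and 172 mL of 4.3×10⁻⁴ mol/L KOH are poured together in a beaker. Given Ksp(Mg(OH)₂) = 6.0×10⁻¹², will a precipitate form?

After mixing, V = 470 mL + 172 mL = 642 mL.
[Mg²⁺] = (2.4×10⁻⁶)(470)/642 = 1.8×10⁻⁶ mol/L
[OH⁻] = (4.3×10⁻⁴)(172)/642 = 1.2×10⁻⁴ mol/L
Q = [Mg²⁺][OH⁻]^2 = 2.3×10⁻¹⁴
Since Q (2.3×10⁻¹⁴) is less than Ksp (6.0×10⁻¹²), no Mg(OH)₂ precipitates.

No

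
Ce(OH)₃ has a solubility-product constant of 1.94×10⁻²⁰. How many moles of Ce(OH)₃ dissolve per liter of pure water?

Ce(OH)₃(s) ⇌ Ce³⁺(aq) + 3 OH⁻(aq)
Call the molar solubility s, so that [Ce³⁺] = s and [OH⁻] = 3s.
Ksp = [Ce³⁺][OH⁻]^3 = s · (3s)^3 = 27s^4
27s^4 = 1.94×10⁻²⁰  ⇒  s^4 = 7.19×10⁻²²
Taking the 4th root, s = 5.18×10⁻⁶ M.

5.18×10⁻⁶ M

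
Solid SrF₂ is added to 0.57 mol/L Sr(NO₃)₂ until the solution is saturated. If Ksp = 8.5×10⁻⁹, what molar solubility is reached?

6.1×10⁻⁵ M

SrF₂(s) ⇌ Sr²⁺(aq) + 2 F⁻(aq)
The solution already contains Sr²⁺ at 0.57 mol/L. Let s be the molar solubility of SrF₂.
[Sr²⁺] ≈ 0.57 mol/L (common ion dominates); [F⁻] = 2s.
Ksp = [Sr²⁺][F⁻]^2 = (0.57)(2s)^2
(2s)^2 = 8.5×10⁻⁹ / (0.57) = 1.5×10⁻⁸
s = 6.1×10⁻⁵ mol/L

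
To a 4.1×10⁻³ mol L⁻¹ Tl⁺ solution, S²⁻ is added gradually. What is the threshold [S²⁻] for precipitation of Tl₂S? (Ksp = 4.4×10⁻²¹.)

2.6×10⁻¹⁶ M

A salt starts to precipitate once the ion product Q reaches its Ksp.
Tl₂S(s) ⇌ 2 Tl⁺(aq) + S²⁻(aq)
Ksp = [Tl⁺]^2[S²⁻] = [S²⁻](4.1×10⁻³)^2
[S²⁻] = 4.4×10⁻²¹ / (4.1×10⁻³)^2 = 2.6×10⁻¹⁶
[S²⁻] = 2.6×10⁻¹⁶ mol L⁻¹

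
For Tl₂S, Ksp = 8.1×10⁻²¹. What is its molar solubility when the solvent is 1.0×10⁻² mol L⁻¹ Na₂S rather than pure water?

Tl₂S(s) ⇌ 2 Tl⁺(aq) + S²⁻(aq)
Let s be the solubility of Tl₂S here. The common ion gives [S²⁻] ≈ 1.0×10⁻² mol L⁻¹, and [Tl⁺] = 2s.
Ksp = [Tl⁺]^2[S²⁻] = (2s)^2(1.0×10⁻²)
(2s)^2 = 8.1×10⁻²¹ / (1.0×10⁻²) = 8.1×10⁻¹⁹
s = 4.5×10⁻¹⁰ mol L⁻¹

4.5×10⁻¹⁰ M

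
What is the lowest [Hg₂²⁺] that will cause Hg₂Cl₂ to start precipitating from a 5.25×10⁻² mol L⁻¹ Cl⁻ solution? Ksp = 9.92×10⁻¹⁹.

The threshold for precipitation is Q = Ksp.
Hg₂Cl₂(s) ⇌ Hg₂²⁺(aq) + 2 Cl⁻(aq)
Ksp = [Hg₂²⁺][Cl⁻]^2 = [Hg₂²⁺](5.25×10⁻²)^2
[Hg₂²⁺] = 9.92×10⁻¹⁹ / (5.25×10⁻²)^2 = 3.60×10⁻¹⁶
[Hg₂²⁺] = 3.60×10⁻¹⁶ mol L⁻¹

3.60×10⁻¹⁶ M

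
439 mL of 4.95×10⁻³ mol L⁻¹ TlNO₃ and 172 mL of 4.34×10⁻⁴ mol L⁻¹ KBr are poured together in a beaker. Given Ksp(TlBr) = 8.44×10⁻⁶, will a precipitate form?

Total volume after mixing = 439 + 172 = 611 mL.
[Tl⁺] = (4.95×10⁻³)(439)/611 = 3.56×10⁻³ mol L⁻¹
[Br⁻] = (4.34×10⁻⁴)(172)/611 = 1.22×10⁻⁴ mol L⁻¹
Q = [Tl⁺][Br⁻] = 4.35×10⁻⁷
Q = 4.35×10⁻⁷ < Ksp = 8.44×10⁻⁶, so the solution is unsaturated and no precipitate forms.

No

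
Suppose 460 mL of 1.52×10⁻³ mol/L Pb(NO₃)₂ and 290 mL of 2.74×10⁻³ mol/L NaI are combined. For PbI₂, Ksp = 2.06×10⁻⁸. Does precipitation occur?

After mixing, V = 460 mL + 290 mL = 750 mL.
[Pb²⁺] = (1.52×10⁻³)(460)/750 = 9.32×10⁻⁴ mol/L
[I⁻] = (2.74×10⁻³)(290)/750 = 1.06×10⁻³ mol/L
Q = [Pb²⁺][I⁻]^2 = 1.05×10⁻⁹
Since Q (1.05×10⁻⁹) is less than Ksp (2.06×10⁻⁸), no PbI₂ precipitates.

No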